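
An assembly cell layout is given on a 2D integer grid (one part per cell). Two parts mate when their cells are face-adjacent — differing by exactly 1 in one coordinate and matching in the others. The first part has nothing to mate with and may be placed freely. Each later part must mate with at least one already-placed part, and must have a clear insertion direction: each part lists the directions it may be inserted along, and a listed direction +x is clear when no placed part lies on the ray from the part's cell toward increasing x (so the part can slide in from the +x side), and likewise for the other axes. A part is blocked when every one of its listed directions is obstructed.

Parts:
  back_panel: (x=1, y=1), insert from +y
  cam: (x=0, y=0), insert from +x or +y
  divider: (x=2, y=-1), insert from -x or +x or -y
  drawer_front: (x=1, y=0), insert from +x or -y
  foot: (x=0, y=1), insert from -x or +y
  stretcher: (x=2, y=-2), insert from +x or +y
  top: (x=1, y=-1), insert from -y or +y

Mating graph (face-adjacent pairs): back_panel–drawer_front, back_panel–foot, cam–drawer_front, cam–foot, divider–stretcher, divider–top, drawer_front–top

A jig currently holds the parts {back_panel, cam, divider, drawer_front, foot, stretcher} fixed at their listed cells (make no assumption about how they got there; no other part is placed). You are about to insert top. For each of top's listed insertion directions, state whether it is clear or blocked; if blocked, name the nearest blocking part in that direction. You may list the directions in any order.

+y: blocked by drawer_front; -y: clear

-y: ray from top(1, -1) has no placed part ⇒ clear
+y: nearest on ray is drawer_front@(1, 0) ⇒ blocked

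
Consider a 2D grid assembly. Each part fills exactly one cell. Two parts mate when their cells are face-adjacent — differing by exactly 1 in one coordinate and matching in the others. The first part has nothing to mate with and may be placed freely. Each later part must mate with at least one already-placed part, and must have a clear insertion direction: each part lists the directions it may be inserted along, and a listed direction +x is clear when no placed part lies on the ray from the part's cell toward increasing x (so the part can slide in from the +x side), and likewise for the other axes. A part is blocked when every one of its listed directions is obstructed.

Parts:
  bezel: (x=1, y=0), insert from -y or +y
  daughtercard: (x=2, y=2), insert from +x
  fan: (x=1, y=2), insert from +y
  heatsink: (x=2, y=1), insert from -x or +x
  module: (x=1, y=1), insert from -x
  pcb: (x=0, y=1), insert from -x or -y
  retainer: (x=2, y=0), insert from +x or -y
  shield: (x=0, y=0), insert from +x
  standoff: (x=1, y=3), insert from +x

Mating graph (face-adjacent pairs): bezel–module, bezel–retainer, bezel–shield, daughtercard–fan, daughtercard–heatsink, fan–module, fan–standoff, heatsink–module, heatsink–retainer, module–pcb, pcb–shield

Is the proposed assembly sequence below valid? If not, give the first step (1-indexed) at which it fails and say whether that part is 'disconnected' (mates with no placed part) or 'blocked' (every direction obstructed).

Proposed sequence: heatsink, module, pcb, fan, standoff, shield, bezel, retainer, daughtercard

1. heatsink@(2, 1) [-x clear] — {heatsink}
2. module@(1, 1) [-x clear] — {heatsink, module}
3. pcb@(0, 1) [-x clear] — {heatsink, module, pcb}
4. fan@(1, 2) [+y clear] — {fan, heatsink, module, pcb}
5. standoff@(1, 3) [+x clear] — {fan, heatsink, module, pcb, standoff}
6. shield@(0, 0) [+x clear] — {fan, heatsink, module, pcb, shield, standoff}
7. bezel@(1, 0) [-y clear] — {bezel, fan, heatsink, module, pcb, shield, standoff}
8. retainer@(2, 0) [+x clear] — {bezel, fan, heatsink, module, pcb, retainer, shield, standoff}
9. daughtercard@(2, 2) [+x clear] — {bezel, daughtercard, fan, heatsink, module, pcb, retainer, shield, standoff}

Valid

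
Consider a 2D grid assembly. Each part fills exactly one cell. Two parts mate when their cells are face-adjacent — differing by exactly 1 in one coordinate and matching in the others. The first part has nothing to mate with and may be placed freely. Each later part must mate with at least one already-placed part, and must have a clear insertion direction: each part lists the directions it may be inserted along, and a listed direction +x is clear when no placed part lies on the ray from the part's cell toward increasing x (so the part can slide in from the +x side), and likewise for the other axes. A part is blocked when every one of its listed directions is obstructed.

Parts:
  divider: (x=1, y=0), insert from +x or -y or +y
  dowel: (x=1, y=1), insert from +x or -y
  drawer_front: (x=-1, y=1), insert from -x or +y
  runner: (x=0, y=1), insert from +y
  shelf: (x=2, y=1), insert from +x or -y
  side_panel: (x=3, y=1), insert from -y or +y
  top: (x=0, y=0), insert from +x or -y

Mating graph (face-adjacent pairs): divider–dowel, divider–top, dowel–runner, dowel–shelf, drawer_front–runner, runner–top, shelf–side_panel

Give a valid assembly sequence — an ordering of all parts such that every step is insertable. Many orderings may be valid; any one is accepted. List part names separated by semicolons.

1. top@(0, 0) [+x clear] — {top}
2. runner@(0, 1) [+y clear] — {runner, top}
3. dowel@(1, 1) [+x clear] — {dowel, runner, top}
4. shelf@(2, 1) [+x clear] — {dowel, runner, shelf, top}
5. side_panel@(3, 1) [-y clear] — {dowel, runner, shelf, side_panel, top}
6. drawer_front@(-1, 1) [-x clear] — {dowel, drawer_front, runner, shelf, side_panel, top}
7. divider@(1, 0) [+x clear] — {divider, dowel, drawer_front, runner, shelf, side_panel, top}

top; runner; dowel; shelf; side_panel; drawer_front; divider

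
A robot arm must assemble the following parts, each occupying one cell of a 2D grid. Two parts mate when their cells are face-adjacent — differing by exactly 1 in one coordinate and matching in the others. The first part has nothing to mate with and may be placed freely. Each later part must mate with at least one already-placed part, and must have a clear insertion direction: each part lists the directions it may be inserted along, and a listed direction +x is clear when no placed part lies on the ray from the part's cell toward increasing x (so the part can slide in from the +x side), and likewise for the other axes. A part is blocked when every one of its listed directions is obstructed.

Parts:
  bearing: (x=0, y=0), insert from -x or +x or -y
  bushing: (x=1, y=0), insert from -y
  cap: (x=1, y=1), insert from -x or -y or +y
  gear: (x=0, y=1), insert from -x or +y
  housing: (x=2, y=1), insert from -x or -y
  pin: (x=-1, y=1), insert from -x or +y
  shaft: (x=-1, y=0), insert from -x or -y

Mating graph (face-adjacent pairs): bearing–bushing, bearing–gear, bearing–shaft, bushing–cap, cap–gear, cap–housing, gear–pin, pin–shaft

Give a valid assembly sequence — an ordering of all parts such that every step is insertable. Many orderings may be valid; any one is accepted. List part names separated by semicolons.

shaft; pin; gear; cap; bushing; housing; bearing

1. shaft@(-1, 0) [-x clear] — {shaft}
2. pin@(-1, 1) [-x clear] — {pin, shaft}
3. gear@(0, 1) [+y clear] — {gear, pin, shaft}
4. cap@(1, 1) [-y clear] — {cap, gear, pin, shaft}
5. bushing@(1, 0) [-y clear] — {bushing, cap, gear, pin, shaft}
6. housing@(2, 1) [-y clear] — {bushing, cap, gear, housing, pin, shaft}
7. bearing@(0, 0) [-y clear] — {bearing, bushing, cap, gear, housing, pin, shaft}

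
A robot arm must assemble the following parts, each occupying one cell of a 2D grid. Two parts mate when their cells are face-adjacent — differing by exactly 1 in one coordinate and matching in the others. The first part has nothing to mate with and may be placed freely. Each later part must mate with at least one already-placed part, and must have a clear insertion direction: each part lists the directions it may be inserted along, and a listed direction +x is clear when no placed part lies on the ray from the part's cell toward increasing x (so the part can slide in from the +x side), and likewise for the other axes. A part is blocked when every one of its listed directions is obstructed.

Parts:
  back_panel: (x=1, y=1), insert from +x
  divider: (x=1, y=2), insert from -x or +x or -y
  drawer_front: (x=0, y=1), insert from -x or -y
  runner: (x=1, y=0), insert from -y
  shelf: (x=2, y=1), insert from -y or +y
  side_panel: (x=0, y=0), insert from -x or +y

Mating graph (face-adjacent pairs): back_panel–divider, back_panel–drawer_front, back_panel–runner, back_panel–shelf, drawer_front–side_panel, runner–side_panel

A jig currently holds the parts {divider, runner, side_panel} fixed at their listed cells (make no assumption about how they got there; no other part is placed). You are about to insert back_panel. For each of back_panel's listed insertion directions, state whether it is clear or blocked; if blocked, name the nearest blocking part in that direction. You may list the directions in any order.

+x: ray from back_panel(1, 1) has no placed part ⇒ clear

+x: clear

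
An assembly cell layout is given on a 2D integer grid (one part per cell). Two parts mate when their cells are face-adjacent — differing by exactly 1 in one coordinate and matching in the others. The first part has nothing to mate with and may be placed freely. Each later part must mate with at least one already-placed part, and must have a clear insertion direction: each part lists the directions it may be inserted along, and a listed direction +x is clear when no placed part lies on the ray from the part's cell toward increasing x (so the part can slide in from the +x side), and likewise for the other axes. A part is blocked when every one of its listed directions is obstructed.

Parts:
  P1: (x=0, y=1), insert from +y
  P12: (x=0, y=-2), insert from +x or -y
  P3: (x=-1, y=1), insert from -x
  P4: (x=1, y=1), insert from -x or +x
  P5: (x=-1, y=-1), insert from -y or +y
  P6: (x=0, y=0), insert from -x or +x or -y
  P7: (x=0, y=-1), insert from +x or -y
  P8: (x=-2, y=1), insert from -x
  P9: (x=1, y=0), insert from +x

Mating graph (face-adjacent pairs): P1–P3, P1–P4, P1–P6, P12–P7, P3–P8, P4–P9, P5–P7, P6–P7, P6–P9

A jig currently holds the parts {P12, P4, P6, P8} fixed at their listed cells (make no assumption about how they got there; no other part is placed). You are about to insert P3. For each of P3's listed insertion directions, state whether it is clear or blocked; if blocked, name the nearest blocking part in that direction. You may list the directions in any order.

-x: nearest on ray is P8@(-2, 1) ⇒ blocked

-x: blocked by P8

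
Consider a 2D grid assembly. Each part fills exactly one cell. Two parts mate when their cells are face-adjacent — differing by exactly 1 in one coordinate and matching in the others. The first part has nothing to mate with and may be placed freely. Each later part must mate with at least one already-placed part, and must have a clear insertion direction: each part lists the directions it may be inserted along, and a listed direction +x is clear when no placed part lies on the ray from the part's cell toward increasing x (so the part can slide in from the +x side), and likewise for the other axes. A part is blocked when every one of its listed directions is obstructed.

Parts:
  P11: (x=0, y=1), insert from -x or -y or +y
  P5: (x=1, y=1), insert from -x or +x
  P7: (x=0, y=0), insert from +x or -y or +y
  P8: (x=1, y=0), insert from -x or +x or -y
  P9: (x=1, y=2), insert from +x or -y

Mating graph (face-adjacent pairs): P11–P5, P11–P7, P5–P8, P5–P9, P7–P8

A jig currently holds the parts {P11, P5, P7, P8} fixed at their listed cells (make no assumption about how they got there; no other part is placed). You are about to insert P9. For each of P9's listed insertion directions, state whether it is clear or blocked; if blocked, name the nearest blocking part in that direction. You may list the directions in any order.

+x: clear; -y: blocked by P5

+x: ray from P9(1, 2) has no placed part ⇒ clear
-y: nearest on ray is P5@(1, 1) ⇒ blocked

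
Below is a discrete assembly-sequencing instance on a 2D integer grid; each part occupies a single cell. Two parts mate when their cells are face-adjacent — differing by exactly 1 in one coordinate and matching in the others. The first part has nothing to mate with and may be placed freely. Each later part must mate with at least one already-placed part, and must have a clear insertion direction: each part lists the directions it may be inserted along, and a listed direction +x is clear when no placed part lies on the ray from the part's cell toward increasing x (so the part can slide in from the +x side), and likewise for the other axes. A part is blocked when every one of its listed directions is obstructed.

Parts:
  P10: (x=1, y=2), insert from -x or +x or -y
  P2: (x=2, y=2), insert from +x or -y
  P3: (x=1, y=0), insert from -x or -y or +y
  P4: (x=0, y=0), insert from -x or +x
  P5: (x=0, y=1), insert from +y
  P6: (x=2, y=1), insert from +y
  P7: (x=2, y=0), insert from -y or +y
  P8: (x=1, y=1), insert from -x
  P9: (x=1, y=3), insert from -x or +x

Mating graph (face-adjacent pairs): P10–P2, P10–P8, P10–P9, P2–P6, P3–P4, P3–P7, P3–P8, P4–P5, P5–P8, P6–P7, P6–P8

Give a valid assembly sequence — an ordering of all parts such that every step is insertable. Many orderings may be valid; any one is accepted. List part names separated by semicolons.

P3; P8; P5; P10; P4; P6; P9; P2; P7

1. P3@(1, 0) [-x clear] — {P3}
2. P8@(1, 1) [-x clear] — {P3, P8}
3. P5@(0, 1) [+y clear] — {P3, P5, P8}
4. P10@(1, 2) [-x clear] — {P10, P3, P5, P8}
5. P4@(0, 0) [-x clear] — {P10, P3, P4, P5, P8}
6. P6@(2, 1) [+y clear] — {P10, P3, P4, P5, P6, P8}
7. P9@(1, 3) [-x clear] — {P10, P3, P4, P5, P6, P8, P9}
8. P2@(2, 2) [+x clear] — {P10, P2, P3, P4, P5, P6, P8, P9}
9. P7@(2, 0) [-y clear] — {P10, P2, P3, P4, P5, P6, P7, P8, P9}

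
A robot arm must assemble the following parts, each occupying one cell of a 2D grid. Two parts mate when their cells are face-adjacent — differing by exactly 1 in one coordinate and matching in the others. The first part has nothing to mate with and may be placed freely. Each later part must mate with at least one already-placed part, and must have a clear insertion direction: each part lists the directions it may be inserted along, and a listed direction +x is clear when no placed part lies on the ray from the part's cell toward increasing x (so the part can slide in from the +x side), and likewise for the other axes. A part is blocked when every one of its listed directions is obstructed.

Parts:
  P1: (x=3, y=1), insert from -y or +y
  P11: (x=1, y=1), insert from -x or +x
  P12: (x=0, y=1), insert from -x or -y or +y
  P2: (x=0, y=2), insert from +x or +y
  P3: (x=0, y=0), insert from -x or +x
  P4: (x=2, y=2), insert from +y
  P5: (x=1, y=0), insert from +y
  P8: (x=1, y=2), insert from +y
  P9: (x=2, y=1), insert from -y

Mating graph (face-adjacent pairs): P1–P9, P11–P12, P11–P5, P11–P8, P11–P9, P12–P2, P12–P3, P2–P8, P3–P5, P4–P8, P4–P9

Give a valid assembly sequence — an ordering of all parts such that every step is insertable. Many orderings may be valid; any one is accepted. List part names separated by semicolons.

P12; P3; P2; P5; P11; P9; P1; P8; P4

1. P12@(0, 1) [-x clear] — {P12}
2. P3@(0, 0) [-x clear] — {P12, P3}
3. P2@(0, 2) [+x clear] — {P12, P2, P3}
4. P5@(1, 0) [+y clear] — {P12, P2, P3, P5}
5. P11@(1, 1) [+x clear] — {P11, P12, P2, P3, P5}
6. P9@(2, 1) [-y clear] — {P11, P12, P2, P3, P5, P9}
7. P1@(3, 1) [-y clear] — {P1, P11, P12, P2, P3, P5, P9}
8. P8@(1, 2) [+y clear] — {P1, P11, P12, P2, P3, P5, P8, P9}
9. P4@(2, 2) [+y clear] — {P1, P11, P12, P2, P3, P4, P5, P8, P9}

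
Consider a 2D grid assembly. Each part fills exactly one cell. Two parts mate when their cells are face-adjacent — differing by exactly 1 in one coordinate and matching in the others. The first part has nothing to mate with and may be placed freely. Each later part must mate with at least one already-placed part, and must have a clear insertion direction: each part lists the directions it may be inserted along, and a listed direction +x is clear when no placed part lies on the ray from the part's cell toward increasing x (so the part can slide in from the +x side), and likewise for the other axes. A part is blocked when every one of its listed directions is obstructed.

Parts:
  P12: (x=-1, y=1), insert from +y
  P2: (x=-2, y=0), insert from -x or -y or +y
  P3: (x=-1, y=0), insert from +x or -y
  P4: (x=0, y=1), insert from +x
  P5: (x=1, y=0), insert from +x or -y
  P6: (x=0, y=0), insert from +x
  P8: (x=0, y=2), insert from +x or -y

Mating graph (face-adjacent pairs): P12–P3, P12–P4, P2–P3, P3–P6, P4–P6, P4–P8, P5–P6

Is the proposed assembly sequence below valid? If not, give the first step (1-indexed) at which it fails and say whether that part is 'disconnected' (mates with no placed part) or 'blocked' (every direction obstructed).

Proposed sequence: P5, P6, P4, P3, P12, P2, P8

Invalid at step 2 (blocked)

1. P5@(1, 0) [+x clear] — {P5}
2. P6@(0, 0) — +x all obstructed ⇒ blocked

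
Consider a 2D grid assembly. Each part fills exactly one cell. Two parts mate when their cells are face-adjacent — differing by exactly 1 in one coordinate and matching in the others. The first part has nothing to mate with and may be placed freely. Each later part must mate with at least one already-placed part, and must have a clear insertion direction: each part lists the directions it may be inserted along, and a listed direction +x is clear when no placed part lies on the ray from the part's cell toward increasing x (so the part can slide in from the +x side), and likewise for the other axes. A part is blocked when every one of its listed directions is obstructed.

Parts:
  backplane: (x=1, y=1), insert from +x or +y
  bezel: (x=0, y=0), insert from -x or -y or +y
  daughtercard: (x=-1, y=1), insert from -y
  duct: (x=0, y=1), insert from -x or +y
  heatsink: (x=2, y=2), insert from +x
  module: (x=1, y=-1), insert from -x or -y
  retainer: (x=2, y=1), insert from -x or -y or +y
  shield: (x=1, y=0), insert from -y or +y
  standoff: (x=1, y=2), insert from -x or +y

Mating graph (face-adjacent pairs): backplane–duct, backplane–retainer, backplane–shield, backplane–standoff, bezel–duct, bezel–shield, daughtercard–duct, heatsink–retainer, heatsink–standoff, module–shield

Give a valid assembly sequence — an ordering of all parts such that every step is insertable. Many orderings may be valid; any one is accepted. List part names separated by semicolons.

daughtercard; duct; backplane; retainer; heatsink; bezel; standoff; shield; module

1. daughtercard@(-1, 1) [-y clear] — {daughtercard}
2. duct@(0, 1) [+y clear] — {daughtercard, duct}
3. backplane@(1, 1) [+x clear] — {backplane, daughtercard, duct}
4. retainer@(2, 1) [-y clear] — {backplane, daughtercard, duct, retainer}
5. heatsink@(2, 2) [+x clear] — {backplane, daughtercard, duct, heatsink, retainer}
6. bezel@(0, 0) [-x clear] — {backplane, bezel, daughtercard, duct, heatsink, retainer}
7. standoff@(1, 2) [-x clear] — {backplane, bezel, daughtercard, duct, heatsink, retainer, standoff}
8. shield@(1, 0) [-y clear] — {backplane, bezel, daughtercard, duct, heatsink, retainer, shield, standoff}
9. module@(1, -1) [-x clear] — {backplane, bezel, daughtercard, duct, heatsink, module, retainer, shield, standoff}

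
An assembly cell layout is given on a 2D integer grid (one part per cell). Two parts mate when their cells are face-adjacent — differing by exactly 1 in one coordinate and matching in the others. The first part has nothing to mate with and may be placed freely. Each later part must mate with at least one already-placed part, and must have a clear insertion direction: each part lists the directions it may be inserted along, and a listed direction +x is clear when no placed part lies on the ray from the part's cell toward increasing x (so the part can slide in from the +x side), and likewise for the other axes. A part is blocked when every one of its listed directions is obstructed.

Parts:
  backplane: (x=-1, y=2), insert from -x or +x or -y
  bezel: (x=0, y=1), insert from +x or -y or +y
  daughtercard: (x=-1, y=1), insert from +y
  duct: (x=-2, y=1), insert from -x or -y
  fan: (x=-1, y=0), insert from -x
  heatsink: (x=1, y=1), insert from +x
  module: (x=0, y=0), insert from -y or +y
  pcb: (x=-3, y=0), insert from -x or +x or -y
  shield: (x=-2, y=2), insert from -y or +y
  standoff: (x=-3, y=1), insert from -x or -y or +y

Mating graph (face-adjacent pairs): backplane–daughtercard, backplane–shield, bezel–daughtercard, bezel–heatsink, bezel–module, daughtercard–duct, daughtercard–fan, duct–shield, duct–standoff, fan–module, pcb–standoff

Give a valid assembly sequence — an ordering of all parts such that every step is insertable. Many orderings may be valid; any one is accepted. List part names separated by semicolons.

daughtercard; duct; shield; standoff; backplane; fan; module; bezel; heatsink; pcb

1. daughtercard@(-1, 1) [+y clear] — {daughtercard}
2. duct@(-2, 1) [-x clear] — {daughtercard, duct}
3. shield@(-2, 2) [+y clear] — {daughtercard, duct, shield}
4. standoff@(-3, 1) [-x clear] — {daughtercard, duct, shield, standoff}
5. backplane@(-1, 2) [+x clear] — {backplane, daughtercard, duct, shield, standoff}
6. fan@(-1, 0) [-x clear] — {backplane, daughtercard, duct, fan, shield, standoff}
7. module@(0, 0) [-y clear] — {backplane, daughtercard, duct, fan, module, shield, standoff}
8. bezel@(0, 1) [+x clear] — {backplane, bezel, daughtercard, duct, fan, module, shield, standoff}
9. heatsink@(1, 1) [+x clear] — {backplane, bezel, daughtercard, duct, fan, heatsink, module, shield, standoff}
10. pcb@(-3, 0) [-x clear] — {backplane, bezel, daughtercard, duct, fan, heatsink, module, pcb, shield, standoff}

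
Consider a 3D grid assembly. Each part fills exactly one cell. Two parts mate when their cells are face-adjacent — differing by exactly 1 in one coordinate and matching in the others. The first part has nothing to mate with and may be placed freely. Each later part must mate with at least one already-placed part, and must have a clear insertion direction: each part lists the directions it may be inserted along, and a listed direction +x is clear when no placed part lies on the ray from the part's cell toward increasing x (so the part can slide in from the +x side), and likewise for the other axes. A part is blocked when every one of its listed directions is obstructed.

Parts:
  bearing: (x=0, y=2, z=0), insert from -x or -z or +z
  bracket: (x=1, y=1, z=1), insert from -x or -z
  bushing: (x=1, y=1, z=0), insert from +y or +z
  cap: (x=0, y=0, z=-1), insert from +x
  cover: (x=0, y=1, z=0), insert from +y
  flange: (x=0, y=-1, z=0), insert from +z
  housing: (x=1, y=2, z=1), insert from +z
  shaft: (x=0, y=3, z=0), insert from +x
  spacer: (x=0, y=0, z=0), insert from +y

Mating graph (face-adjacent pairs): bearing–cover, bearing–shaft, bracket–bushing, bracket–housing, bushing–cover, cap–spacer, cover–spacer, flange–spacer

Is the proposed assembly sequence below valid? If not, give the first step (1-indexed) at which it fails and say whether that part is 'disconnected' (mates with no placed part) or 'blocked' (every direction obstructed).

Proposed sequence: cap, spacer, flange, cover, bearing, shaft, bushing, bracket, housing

1. cap@(0, 0, -1) [+x clear] — {cap}
2. spacer@(0, 0, 0) [+y clear] — {cap, spacer}
3. flange@(0, -1, 0) [+z clear] — {cap, flange, spacer}
4. cover@(0, 1, 0) [+y clear] — {cap, cover, flange, spacer}
5. bearing@(0, 2, 0) [-x clear] — {bearing, cap, cover, flange, spacer}
6. shaft@(0, 3, 0) [+x clear] — {bearing, cap, cover, flange, shaft, spacer}
7. bushing@(1, 1, 0) [+y clear] — {bearing, bushing, cap, cover, flange, shaft, spacer}
8. bracket@(1, 1, 1) [-x clear] — {bearing, bracket, bushing, cap, cover, flange, shaft, spacer}
9. housing@(1, 2, 1) [+z clear] — {bearing, bracket, bushing, cap, cover, flange, housing, shaft, spacer}

Valid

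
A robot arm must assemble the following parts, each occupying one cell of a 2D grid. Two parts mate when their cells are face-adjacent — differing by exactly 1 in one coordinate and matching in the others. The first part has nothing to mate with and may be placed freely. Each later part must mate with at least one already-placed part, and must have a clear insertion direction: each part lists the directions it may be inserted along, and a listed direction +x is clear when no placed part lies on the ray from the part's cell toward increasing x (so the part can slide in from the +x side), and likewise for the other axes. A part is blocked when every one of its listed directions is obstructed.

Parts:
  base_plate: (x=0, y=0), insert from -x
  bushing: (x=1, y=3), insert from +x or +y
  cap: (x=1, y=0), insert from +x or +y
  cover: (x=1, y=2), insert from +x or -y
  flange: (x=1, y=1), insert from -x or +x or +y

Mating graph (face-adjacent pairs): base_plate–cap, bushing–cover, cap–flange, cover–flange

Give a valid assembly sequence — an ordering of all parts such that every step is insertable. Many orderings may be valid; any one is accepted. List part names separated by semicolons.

cover; bushing; flange; cap; base_plate

1. cover@(1, 2) [+x clear] — {cover}
2. bushing@(1, 3) [+x clear] — {bushing, cover}
3. flange@(1, 1) [-x clear] — {bushing, cover, flange}
4. cap@(1, 0) [+x clear] — {bushing, cap, cover, flange}
5. base_plate@(0, 0) [-x clear] — {base_plate, bushing, cap, cover, flange}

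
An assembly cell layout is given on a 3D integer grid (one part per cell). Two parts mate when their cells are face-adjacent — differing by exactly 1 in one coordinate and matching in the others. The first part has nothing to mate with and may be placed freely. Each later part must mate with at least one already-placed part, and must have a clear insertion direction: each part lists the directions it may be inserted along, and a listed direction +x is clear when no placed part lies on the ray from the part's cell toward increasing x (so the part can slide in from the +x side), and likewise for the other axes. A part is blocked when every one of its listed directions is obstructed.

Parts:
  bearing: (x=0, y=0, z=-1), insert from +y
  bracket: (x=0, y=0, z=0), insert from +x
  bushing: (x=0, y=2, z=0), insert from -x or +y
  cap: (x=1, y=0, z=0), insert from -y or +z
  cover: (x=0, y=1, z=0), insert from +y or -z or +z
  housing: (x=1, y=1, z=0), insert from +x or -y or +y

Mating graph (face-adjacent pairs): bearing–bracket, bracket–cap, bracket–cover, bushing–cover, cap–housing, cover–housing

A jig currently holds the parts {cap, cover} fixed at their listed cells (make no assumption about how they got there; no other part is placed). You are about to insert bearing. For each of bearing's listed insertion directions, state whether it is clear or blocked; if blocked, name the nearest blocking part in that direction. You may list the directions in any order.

+y: ray from bearing(0, 0, -1) has no placed part ⇒ clear

+y: clear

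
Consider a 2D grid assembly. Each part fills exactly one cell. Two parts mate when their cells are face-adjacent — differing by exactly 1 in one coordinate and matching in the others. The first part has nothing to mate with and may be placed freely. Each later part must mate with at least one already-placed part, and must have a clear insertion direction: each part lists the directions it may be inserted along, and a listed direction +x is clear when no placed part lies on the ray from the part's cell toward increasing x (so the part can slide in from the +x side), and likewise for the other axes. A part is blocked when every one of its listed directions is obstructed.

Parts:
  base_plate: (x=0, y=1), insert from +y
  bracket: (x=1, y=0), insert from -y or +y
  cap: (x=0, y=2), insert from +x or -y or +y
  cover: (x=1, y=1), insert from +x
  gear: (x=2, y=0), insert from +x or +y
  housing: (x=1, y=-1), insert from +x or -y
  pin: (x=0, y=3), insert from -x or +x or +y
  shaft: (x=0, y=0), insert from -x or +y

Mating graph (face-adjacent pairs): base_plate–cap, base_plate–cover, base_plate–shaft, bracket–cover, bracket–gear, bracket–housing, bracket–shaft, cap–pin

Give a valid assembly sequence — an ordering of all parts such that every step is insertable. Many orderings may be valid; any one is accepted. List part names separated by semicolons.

1. housing@(1, -1) [+x clear] — {housing}
2. bracket@(1, 0) [+y clear] — {bracket, housing}
3. shaft@(0, 0) [-x clear] — {bracket, housing, shaft}
4. base_plate@(0, 1) [+y clear] — {base_plate, bracket, housing, shaft}
5. cap@(0, 2) [+x clear] — {base_plate, bracket, cap, housing, shaft}
6. cover@(1, 1) [+x clear] — {base_plate, bracket, cap, cover, housing, shaft}
7. gear@(2, 0) [+x clear] — {base_plate, bracket, cap, cover, gear, housing, shaft}
8. pin@(0, 3) [-x clear] — {base_plate, bracket, cap, cover, gear, housing, pin, shaft}

housing; bracket; shaft; base_plate; cap; cover; gear; pin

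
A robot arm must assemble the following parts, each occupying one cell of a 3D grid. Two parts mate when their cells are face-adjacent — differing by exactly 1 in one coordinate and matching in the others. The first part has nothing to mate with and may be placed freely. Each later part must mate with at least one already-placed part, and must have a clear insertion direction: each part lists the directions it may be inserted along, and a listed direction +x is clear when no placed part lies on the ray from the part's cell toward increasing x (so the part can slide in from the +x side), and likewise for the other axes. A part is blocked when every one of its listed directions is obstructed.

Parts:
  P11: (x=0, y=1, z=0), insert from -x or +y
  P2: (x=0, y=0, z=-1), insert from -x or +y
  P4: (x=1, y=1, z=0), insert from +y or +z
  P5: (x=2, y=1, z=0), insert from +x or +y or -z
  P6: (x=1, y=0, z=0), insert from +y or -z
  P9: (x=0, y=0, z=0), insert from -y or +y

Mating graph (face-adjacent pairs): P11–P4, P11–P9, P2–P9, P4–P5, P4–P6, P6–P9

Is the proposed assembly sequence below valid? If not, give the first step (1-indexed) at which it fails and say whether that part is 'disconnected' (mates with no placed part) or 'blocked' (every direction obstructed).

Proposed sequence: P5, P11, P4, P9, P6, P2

Invalid at step 2 (disconnected)

1. P5@(2, 1, 0) [+x clear] — {P5}
2. P11@(0, 1, 0) — no placed neighbour ⇒ disconnected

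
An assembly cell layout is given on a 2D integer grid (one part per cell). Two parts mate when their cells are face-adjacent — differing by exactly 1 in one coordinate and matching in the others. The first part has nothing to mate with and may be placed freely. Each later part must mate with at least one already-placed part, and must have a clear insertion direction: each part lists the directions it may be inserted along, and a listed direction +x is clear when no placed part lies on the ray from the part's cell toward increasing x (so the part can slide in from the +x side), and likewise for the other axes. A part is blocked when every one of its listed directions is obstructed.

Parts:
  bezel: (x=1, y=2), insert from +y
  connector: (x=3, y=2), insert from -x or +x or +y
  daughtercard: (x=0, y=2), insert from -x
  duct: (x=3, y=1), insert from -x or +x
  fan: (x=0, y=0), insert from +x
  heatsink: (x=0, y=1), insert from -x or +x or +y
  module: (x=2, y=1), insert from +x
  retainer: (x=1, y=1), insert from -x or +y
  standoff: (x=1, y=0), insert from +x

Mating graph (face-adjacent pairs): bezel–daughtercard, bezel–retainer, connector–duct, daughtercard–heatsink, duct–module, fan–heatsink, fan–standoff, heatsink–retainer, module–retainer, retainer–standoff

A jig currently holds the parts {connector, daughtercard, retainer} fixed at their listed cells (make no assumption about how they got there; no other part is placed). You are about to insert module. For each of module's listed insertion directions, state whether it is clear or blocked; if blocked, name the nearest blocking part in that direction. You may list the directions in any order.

+x: clear

+x: ray from module(2, 1) has no placed part ⇒ clear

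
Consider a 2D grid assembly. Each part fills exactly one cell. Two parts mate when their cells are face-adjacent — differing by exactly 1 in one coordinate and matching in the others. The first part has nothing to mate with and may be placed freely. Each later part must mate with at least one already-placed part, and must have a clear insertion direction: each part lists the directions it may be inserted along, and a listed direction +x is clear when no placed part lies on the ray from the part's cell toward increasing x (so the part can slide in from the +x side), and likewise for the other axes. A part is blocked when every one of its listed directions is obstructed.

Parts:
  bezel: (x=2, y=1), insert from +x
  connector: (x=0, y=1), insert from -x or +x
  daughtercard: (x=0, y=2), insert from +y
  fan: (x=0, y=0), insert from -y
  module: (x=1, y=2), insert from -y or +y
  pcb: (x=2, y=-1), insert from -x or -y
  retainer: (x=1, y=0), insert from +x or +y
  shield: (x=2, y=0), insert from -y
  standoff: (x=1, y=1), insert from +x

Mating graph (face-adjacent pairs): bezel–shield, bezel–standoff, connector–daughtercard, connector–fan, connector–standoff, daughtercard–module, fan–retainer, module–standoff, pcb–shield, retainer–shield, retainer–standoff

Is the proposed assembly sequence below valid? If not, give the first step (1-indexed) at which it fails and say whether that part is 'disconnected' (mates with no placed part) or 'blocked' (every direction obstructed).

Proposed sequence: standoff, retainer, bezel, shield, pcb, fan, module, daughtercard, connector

1. standoff@(1, 1) [+x clear] — {standoff}
2. retainer@(1, 0) [+x clear] — {retainer, standoff}
3. bezel@(2, 1) [+x clear] — {bezel, retainer, standoff}
4. shield@(2, 0) [-y clear] — {bezel, retainer, shield, standoff}
5. pcb@(2, -1) [-x clear] — {bezel, pcb, retainer, shield, standoff}
6. fan@(0, 0) [-y clear] — {bezel, fan, pcb, retainer, shield, standoff}
7. module@(1, 2) [+y clear] — {bezel, fan, module, pcb, retainer, shield, standoff}
8. daughtercard@(0, 2) [+y clear] — {bezel, daughtercard, fan, module, pcb, retainer, shield, standoff}
9. connector@(0, 1) [-x clear] — {bezel, connector, daughtercard, fan, module, pcb, retainer, shield, standoff}

Valid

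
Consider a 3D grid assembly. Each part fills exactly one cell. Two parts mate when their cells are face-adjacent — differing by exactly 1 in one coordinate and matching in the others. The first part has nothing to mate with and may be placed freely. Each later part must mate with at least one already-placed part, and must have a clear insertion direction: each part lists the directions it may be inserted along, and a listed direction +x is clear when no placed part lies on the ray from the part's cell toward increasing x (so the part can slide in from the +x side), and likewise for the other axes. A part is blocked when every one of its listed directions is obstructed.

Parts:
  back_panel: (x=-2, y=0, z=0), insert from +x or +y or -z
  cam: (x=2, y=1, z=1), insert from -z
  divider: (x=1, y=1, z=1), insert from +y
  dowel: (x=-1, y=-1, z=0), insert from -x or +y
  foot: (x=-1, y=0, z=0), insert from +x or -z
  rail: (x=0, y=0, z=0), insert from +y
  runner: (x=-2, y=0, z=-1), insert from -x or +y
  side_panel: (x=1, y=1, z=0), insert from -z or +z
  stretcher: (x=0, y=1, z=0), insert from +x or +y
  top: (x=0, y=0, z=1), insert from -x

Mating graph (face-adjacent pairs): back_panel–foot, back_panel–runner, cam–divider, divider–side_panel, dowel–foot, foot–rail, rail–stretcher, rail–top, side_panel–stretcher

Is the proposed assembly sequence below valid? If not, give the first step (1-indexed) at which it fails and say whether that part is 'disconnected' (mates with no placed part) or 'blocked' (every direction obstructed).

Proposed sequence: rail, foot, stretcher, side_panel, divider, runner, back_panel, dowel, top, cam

Invalid at step 6 (disconnected)

1. rail@(0, 0, 0) [+y clear] — {rail}
2. foot@(-1, 0, 0) [-z clear] — {foot, rail}
3. stretcher@(0, 1, 0) [+x clear] — {foot, rail, stretcher}
4. side_panel@(1, 1, 0) [-z clear] — {foot, rail, side_panel, stretcher}
5. divider@(1, 1, 1) [+y clear] — {divider, foot, rail, side_panel, stretcher}
6. runner@(-2, 0, -1) — no placed neighbour ⇒ disconnected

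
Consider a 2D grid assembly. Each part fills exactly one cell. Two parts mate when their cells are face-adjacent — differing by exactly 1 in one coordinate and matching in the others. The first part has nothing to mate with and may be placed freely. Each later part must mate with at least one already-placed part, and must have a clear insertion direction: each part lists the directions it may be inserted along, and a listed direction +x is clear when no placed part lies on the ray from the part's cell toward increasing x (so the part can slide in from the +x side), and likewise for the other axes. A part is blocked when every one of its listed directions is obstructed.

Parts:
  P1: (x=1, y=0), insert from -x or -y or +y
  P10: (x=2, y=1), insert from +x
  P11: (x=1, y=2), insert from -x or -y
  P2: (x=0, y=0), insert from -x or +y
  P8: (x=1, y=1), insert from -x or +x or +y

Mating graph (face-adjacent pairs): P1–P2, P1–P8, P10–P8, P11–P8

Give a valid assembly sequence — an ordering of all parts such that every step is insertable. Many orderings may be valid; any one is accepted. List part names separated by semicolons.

1. P8@(1, 1) [-x clear] — {P8}
2. P10@(2, 1) [+x clear] — {P10, P8}
3. P11@(1, 2) [-x clear] — {P10, P11, P8}
4. P1@(1, 0) [-x clear] — {P1, P10, P11, P8}
5. P2@(0, 0) [-x clear] — {P1, P10, P11, P2, P8}

P8; P10; P11; P1; P2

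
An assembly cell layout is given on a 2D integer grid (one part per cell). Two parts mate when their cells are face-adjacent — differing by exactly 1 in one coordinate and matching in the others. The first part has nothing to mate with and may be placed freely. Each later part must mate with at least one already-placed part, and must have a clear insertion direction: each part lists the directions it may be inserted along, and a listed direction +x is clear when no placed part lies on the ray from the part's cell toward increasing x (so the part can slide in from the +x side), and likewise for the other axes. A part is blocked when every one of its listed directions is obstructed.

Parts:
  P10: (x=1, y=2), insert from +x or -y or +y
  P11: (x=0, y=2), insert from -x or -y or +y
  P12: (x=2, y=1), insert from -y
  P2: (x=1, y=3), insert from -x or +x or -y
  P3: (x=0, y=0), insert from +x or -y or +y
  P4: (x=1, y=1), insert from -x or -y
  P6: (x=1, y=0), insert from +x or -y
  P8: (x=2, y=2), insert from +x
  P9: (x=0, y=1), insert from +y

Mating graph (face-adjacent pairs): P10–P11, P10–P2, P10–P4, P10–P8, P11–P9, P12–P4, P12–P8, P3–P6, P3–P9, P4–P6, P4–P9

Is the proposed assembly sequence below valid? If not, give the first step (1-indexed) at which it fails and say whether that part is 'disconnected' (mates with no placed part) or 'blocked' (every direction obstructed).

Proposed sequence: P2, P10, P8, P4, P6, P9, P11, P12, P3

1. P2@(1, 3) [-x clear] — {P2}
2. P10@(1, 2) [+x clear] — {P10, P2}
3. P8@(2, 2) [+x clear] — {P10, P2, P8}
4. P4@(1, 1) [-x clear] — {P10, P2, P4, P8}
5. P6@(1, 0) [+x clear] — {P10, P2, P4, P6, P8}
6. P9@(0, 1) [+y clear] — {P10, P2, P4, P6, P8, P9}
7. P11@(0, 2) [-x clear] — {P10, P11, P2, P4, P6, P8, P9}
8. P12@(2, 1) [-y clear] — {P10, P11, P12, P2, P4, P6, P8, P9}
9. P3@(0, 0) [-y clear] — {P10, P11, P12, P2, P3, P4, P6, P8, P9}

Valid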